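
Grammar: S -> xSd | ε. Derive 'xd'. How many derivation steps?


Derivation: S => xSd => xd
Steps: 2


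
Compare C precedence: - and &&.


'-' is additive (level 9); '&&' is logical AND (level 2)
Higher level binds tighter
'-' has higher precedence than '&&'


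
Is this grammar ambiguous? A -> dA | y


right-linear, alternatives start with distinct terminals 'd' vs 'y': unique leftmost derivation
Unambiguous


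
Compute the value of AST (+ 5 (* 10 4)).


Evaluate inner: (* 10 4) = 40
Evaluate root: (+ 5 40) = 45
Result: 45


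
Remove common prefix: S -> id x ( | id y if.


Common prefix: 'id'
Factored: S -> id S', S' -> x ( | y if


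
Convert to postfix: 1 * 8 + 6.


Left to right (same or higher precedence on left)
Postfix: 1 8 * 6 +


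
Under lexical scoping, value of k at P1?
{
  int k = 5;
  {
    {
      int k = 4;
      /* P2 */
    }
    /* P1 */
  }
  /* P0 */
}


P1's block does not declare k; resolves to the enclosing declaration at depth 0
k = 5


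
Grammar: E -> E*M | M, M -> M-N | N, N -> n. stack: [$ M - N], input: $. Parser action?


handle 'M-N' on top
Action: reduce (M -> M-N)


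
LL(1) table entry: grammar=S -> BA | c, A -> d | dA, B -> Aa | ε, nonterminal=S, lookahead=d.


For [S, d]: 'd' ∈ FIRST(BA)
Entry: S -> BA


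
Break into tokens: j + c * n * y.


Scan left to right, longest-match per lexeme
Tokens: ID(j), OP(+), ID(c), OP(*), ID(n), OP(*), ID(y)


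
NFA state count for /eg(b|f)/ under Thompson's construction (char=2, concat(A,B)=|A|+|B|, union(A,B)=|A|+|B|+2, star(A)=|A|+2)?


Syntax tree has 4 char leaf(s), 1 union(s), 0 star(s)
chars contribute 4×2 = 8; each union adds +2; each star adds +2
Total: 8 + 2 + 0 = 10 states


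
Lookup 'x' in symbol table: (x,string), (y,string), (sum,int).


Lookup 'x' → type string


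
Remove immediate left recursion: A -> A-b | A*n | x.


Left-recursive alternatives: A-b, A*n; non-recursive: x
Introduce A': A -> xA', A' -> -bA' | *nA' | ε


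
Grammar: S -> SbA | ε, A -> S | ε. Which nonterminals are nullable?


A nonterminal is nullable iff some alternative derives ε (directly, or every symbol in it is nullable)
Nullable: {A, S}


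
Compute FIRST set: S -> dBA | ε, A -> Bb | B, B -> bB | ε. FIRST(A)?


Per alternative of A: FIRST(Bb) = {b}; FIRST(B) = {b, ε}
FIRST(A) = {b, ε}


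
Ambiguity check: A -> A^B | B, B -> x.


precedence layered via separate nonterminal B: deterministic
Unambiguous


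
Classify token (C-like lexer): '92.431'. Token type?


Pattern: digits with a decimal point
Type: FLOAT_LITERAL


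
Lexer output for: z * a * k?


Scan left to right, longest-match per lexeme
Tokens: ID(z), OP(*), ID(a), OP(*), ID(k)


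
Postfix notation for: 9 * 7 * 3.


Left to right (same or higher precedence on left)
Postfix: 9 7 * 3 *


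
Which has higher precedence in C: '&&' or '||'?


'&&' is logical AND (level 2); '||' is logical OR (level 1)
Higher level binds tighter
'&&' has higher precedence than '||'


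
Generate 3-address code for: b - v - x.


Break into single-operator statements:
t1 = b - v
t2 = t1 - x


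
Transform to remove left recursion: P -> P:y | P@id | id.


Left-recursive alternatives: P:y, P@id; non-recursive: id
Introduce P': P -> idP', P' -> :yP' | @idP' | ε


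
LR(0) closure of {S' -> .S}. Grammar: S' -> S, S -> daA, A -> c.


Start: S' -> .S
For each item with dot before a nonterminal B, add B -> .γ for every B-production
Closure: [S' -> .S, S -> .daA]


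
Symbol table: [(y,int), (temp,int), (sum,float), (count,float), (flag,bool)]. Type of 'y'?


Lookup 'y' → type int


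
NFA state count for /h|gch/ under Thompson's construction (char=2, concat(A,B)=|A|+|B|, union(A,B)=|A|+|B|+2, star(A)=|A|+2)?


Syntax tree has 4 char leaf(s), 1 union(s), 0 star(s)
chars contribute 4×2 = 8; each union adds +2; each star adds +2
Total: 8 + 2 + 0 = 10 states


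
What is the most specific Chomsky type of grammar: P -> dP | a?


Right-linear: every RHS is a terminal or a terminal followed by one nonterminal
Classification: Type 3 (Regular)


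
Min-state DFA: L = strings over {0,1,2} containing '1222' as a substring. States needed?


KMP-style automaton: 4 progress states + 1 absorbing accept = 5
Minimal DFA: 5 states


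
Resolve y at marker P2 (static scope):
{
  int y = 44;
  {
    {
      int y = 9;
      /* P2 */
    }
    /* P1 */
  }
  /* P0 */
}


y declared in the same block as P2
y = 9


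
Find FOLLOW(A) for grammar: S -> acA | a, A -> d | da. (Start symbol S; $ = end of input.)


$ ∈ FOLLOW(S). For each A -> αBβ: add FIRST(β)\{ε} to FOLLOW(B); if β nullable, add FOLLOW(A).
FOLLOW(A) = {$}


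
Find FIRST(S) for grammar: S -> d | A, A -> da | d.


Per alternative of S: FIRST(d) = {d}; FIRST(A) = {d}
FIRST(S) = {d}


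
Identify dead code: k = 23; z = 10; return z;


k is assigned but never read
Dead: 'k = 23'


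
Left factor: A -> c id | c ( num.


Common prefix: 'c'
Factored: A -> c A', A' -> id | ( num


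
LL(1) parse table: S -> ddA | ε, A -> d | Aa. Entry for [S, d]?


For [S, d]: 'd' ∈ FIRST(ddA)
Entry: S -> ddA


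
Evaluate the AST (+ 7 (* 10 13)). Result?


Evaluate inner: (* 10 13) = 130
Evaluate root: (+ 7 130) = 137
Result: 137


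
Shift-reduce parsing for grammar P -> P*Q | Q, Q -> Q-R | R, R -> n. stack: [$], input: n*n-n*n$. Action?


no handle on stack; shift 'n'
Action: shift


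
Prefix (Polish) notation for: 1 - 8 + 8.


left-to-right (same/higher precedence on left): tree is (+ (- 1 8) 8)
Prefix: + - 1 8 8


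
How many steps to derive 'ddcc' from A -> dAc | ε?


Derivation: A => dAc => ddAcc => ddcc
Steps: 3


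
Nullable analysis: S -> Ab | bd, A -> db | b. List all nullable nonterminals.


A nonterminal is nullable iff some alternative derives ε (directly, or every symbol in it is nullable)
Nullable: {}


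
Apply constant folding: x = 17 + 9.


17 + 9 = 26 at compile time
Optimized: x = 26


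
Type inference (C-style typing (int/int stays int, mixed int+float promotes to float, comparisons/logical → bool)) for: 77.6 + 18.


Operand types: float + int
Rule: mixed int/float promotes to float; int/int stays int
Result type: float


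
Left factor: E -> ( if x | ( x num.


Common prefix: '('
Factored: E -> ( E', E' -> if x | x num


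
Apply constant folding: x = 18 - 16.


18 - 16 = 2 at compile time
Optimized: x = 2


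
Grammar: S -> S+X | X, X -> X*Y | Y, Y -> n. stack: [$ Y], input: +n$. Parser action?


'Y' (not preceded by X*) is the handle for X -> Y
Action: reduce (X -> Y)


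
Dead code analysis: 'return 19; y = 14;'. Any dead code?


statement follows a return and is unreachable
Dead: 'y = 14'


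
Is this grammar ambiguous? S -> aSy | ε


balanced a^n…y^n: each string has a unique parse
Unambiguous


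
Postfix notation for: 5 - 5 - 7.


Left to right (same or higher precedence on left)
Postfix: 5 5 - 7 -


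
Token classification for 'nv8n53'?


Pattern: letter/underscore followed by alphanumerics, not a keyword
Type: IDENTIFIER


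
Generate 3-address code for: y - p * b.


Break into single-operator statements:
t1 = p * b
t2 = y - t1


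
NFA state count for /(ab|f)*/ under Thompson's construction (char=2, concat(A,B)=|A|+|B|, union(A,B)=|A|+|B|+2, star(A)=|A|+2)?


Syntax tree has 3 char leaf(s), 1 union(s), 1 star(s)
chars contribute 3×2 = 6; each union adds +2; each star adds +2
Total: 6 + 2 + 2 = 10 states


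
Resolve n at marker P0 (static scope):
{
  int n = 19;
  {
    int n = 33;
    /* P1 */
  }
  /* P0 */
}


n declared in the same block as P0
n = 19


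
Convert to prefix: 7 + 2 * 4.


'*' binds tighter: tree is (+ 7 (* 2 4))
Prefix: + 7 * 2 4


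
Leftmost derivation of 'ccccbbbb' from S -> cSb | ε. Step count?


Derivation: S => cSb => ccSbb => cccSbbb => ccccSbbbb => ccccbbbb
Steps: 5


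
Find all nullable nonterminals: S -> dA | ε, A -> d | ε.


A nonterminal is nullable iff some alternative derives ε (directly, or every symbol in it is nullable)
Nullable: {A, S}


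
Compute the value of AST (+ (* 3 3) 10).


Evaluate inner: (* 3 3) = 9
Evaluate root: (+ 9 10) = 19
Result: 19


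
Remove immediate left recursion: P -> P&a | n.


Left-recursive alternatives: P&a; non-recursive: n
Introduce P': P -> nP', P' -> &aP' | ε


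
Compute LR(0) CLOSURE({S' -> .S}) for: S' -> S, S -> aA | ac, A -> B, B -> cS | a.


Start: S' -> .S
For each item with dot before a nonterminal B, add B -> .γ for every B-production
Closure: [S' -> .S, S -> .aA, S -> .ac]


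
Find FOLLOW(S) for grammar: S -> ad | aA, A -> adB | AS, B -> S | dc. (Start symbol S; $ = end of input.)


$ ∈ FOLLOW(S). For each A -> αBβ: add FIRST(β)\{ε} to FOLLOW(B); if β nullable, add FOLLOW(A).
FOLLOW(S) = {$, a}


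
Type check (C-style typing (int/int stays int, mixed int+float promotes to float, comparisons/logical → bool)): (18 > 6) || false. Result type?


Operand types: bool || bool
Rule: logical operators take bool operands and yield bool
Result type: bool


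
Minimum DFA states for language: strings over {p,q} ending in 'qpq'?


Track the longest suffix of input matching a prefix of 'qpq': 4 classes (prefixes of length 0..3)
Minimal DFA: 4 states


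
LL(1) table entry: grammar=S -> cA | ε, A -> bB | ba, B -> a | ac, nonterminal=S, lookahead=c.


For [S, c]: 'c' ∈ FIRST(cA)
Entry: S -> cA


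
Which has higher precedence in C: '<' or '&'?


'<' is relational (level 7); '&' is bitwise AND (level 5)
Higher level binds tighter
'<' has higher precedence than '&'


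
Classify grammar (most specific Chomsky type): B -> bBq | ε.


Single nonterminal LHS, but b^n q^n is not regular
Classification: Type 2 (Context-Free)


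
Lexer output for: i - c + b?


Scan left to right, longest-match per lexeme
Tokens: ID(i), OP(-), ID(c), OP(+), ID(b)


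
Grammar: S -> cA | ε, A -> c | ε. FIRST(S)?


Per alternative of S: FIRST(cA) = {c}; FIRST(ε) = {ε}
FIRST(S) = {c, ε}


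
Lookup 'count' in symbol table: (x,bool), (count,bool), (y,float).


Lookup 'count' → type bool


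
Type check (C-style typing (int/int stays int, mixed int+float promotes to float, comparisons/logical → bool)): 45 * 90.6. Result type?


Operand types: int * float
Rule: mixed int/float promotes to float; int/int stays int
Result type: float


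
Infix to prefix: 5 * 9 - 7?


left-to-right (same/higher precedence on left): tree is (- (* 5 9) 7)
Prefix: - * 5 9 7


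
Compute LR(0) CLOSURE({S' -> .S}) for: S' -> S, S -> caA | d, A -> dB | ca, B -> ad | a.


Start: S' -> .S
For each item with dot before a nonterminal B, add B -> .γ for every B-production
Closure: [S' -> .S, S -> .caA, S -> .d]


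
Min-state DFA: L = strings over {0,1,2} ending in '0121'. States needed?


Track the longest suffix of input matching a prefix of '0121': 5 classes (prefixes of length 0..4)
Minimal DFA: 5 states


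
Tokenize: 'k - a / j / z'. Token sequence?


Scan left to right, longest-match per lexeme
Tokens: ID(k), OP(-), ID(a), OP(/), ID(j), OP(/), ID(z)


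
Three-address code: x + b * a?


Break into single-operator statements:
t1 = b * a
t2 = x + t1


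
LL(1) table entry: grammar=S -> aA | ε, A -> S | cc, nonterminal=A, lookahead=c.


For [A, c]: 'c' ∈ FIRST(cc)
Entry: A -> cc


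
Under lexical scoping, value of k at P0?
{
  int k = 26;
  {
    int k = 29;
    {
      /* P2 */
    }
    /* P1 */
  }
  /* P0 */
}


k declared in the same block as P0
k = 26


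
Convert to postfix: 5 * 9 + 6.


Left to right (same or higher precedence on left)
Postfix: 5 9 * 6 +


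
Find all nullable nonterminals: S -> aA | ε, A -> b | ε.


A nonterminal is nullable iff some alternative derives ε (directly, or every symbol in it is nullable)
Nullable: {A, S}


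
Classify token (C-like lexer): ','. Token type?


Pattern: delimiter/punctuation
Type: PUNCTUATION


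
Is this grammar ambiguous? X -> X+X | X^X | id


'id+id^id' has two parse trees (no precedence encoded between + and ^)
Ambiguous


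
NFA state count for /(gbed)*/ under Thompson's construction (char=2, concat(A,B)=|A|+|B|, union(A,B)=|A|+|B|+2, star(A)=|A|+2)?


Syntax tree has 4 char leaf(s), 0 union(s), 1 star(s)
chars contribute 4×2 = 8; each union adds +2; each star adds +2
Total: 8 + 0 + 2 = 10 states


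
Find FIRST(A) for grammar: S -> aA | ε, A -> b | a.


Per alternative of A: FIRST(b) = {b}; FIRST(a) = {a}
FIRST(A) = {a, b}


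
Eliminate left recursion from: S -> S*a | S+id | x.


Left-recursive alternatives: S*a, S+id; non-recursive: x
Introduce S': S -> xS', S' -> *aS' | +idS' | ε


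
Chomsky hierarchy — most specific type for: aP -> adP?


LHS has context (more than one symbol) and |LHS| ≤ |RHS|
Classification: Type 1 (Context-Sensitive)


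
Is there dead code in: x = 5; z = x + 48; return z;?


x is read by z's definition; z is returned
No dead code


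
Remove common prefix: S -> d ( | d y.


Common prefix: 'd'
Factored: S -> d S', S' -> ( | y


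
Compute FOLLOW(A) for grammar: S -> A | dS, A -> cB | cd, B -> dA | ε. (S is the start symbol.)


$ ∈ FOLLOW(S). For each A -> αBβ: add FIRST(β)\{ε} to FOLLOW(B); if β nullable, add FOLLOW(A).
FOLLOW(A) = {$}


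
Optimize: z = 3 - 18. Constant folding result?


3 - 18 = -15 at compile time
Optimized: z = -15


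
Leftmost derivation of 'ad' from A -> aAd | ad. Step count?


Derivation: A => ad
Steps: 1


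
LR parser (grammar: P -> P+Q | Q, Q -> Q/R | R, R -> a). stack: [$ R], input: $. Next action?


'R' (not preceded by Q/) is the handle for Q -> R
Action: reduce (Q -> R)


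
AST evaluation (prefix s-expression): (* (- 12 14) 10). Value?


Evaluate inner: (- 12 14) = -2
Evaluate root: (* -2 10) = -20
Result: -20


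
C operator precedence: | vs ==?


'==' is equality (level 6); '|' is bitwise OR (level 3)
Higher level binds tighter
'==' has higher precedence than '|'


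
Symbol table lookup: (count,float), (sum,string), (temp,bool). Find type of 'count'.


Lookup 'count' → type float


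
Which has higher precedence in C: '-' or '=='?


'-' is additive (level 9); '==' is equality (level 6)
Higher level binds tighter
'-' has higher precedence than '=='


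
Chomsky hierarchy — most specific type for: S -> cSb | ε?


Single nonterminal LHS, but c^n b^n is not regular
Classification: Type 2 (Context-Free)


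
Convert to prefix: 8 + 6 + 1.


left-to-right (same/higher precedence on left): tree is (+ (+ 8 6) 1)
Prefix: + + 8 6 1


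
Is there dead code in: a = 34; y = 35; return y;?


a is assigned but never read
Dead: 'a = 34'


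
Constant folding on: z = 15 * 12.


15 * 12 = 180 at compile time
Optimized: z = 180


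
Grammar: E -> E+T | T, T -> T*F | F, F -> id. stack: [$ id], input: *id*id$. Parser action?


'id' on top is the handle for F -> id
Action: reduce (F -> id)


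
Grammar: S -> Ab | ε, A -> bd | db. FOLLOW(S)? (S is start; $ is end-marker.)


$ ∈ FOLLOW(S). For each A -> αBβ: add FIRST(β)\{ε} to FOLLOW(B); if β nullable, add FOLLOW(A).
FOLLOW(S) = {$}


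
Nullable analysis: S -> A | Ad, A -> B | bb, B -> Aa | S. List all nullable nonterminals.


A nonterminal is nullable iff some alternative derives ε (directly, or every symbol in it is nullable)
Nullable: {}


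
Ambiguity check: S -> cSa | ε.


balanced c^n…a^n: each string has a unique parse
Unambiguous


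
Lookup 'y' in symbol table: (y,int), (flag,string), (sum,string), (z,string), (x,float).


Lookup 'y' → type int


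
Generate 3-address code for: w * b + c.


Break into single-operator statements:
t1 = w * b
t2 = t1 + c


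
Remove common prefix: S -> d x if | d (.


Common prefix: 'd'
Factored: S -> d S', S' -> x if | (


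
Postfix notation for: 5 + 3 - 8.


Left to right (same or higher precedence on left)
Postfix: 5 3 + 8 -


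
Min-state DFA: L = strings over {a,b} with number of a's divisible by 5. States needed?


Track (count of a) mod 5: states 0..4, accept at 0
Minimal DFA: 5 states


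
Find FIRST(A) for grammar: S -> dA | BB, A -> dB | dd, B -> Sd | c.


Per alternative of A: FIRST(dB) = {d}; FIRST(dd) = {d}
FIRST(A) = {d}


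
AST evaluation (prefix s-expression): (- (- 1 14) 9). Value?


Evaluate inner: (- 1 14) = -13
Evaluate root: (- -13 9) = -22
Result: -22


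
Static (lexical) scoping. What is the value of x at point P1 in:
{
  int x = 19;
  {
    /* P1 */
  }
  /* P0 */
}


P1's block does not declare x; resolves to the enclosing declaration at depth 0
x = 19


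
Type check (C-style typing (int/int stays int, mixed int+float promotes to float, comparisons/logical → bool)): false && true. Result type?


Operand types: bool && bool
Rule: logical operators take bool operands and yield bool
Result type: bool


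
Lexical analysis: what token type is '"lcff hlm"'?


Pattern: double-quoted sequence
Type: STRING_LITERAL


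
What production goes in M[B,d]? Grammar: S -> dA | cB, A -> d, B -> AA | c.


For [B, d]: 'd' ∈ FIRST(AA)
Entry: B -> AA


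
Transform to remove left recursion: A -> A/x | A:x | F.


Left-recursive alternatives: A/x, A:x; non-recursive: F
Introduce A': A -> FA', A' -> /xA' | :xA' | ε


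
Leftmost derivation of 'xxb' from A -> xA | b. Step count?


Derivation: A => xA => xxA => xxb
Steps: 3


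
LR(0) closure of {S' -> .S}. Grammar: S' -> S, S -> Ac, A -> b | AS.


Start: S' -> .S
For each item with dot before a nonterminal B, add B -> .γ for every B-production
Closure: [S' -> .S, S -> .Ac, A -> .b, A -> .AS]


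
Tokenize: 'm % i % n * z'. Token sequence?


Scan left to right, longest-match per lexeme
Tokens: ID(m), OP(%), ID(i), OP(%), ID(n), OP(*), ID(z)


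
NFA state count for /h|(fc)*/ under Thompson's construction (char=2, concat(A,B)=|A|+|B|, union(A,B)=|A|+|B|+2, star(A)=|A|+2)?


Syntax tree has 3 char leaf(s), 1 union(s), 1 star(s)
chars contribute 3×2 = 6; each union adds +2; each star adds +2
Total: 6 + 2 + 2 = 10 states


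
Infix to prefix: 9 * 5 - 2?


left-to-right (same/higher precedence on left): tree is (- (* 9 5) 2)
Prefix: - * 9 5 2


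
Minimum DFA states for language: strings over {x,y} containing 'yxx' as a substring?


KMP-style automaton: 3 progress states + 1 absorbing accept = 4
Minimal DFA: 4 states


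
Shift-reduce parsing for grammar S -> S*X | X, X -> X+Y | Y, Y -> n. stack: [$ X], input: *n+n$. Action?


lookahead ∉ {+} so X won't extend; reduce S -> X
Action: reduce (S -> X)


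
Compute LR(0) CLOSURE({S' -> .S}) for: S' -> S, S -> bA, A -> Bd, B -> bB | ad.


Start: S' -> .S
For each item with dot before a nonterminal B, add B -> .γ for every B-production
Closure: [S' -> .S, S -> .bA]


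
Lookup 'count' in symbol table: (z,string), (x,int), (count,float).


Lookup 'count' → type float


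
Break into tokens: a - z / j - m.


Scan left to right, longest-match per lexeme
Tokens: ID(a), OP(-), ID(z), OP(/), ID(j), OP(-), ID(m)


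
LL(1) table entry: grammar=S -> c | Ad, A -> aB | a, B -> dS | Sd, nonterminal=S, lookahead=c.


For [S, c]: 'c' ∈ FIRST(c)
Entry: S -> c


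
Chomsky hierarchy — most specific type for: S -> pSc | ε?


Single nonterminal LHS, but p^n c^n is not regular
Classification: Type 2 (Context-Free)


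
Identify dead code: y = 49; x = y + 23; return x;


y is read by x's definition; x is returned
No dead code


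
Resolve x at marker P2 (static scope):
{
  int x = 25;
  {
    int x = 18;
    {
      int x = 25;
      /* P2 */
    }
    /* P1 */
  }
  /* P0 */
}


x declared in the same block as P2
x = 25


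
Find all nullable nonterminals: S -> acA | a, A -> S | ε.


A nonterminal is nullable iff some alternative derives ε (directly, or every symbol in it is nullable)
Nullable: {A}


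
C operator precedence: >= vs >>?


'>>' is shift (level 8); '>=' is relational (level 7)
Higher level binds tighter
'>>' has higher precedence than '>='


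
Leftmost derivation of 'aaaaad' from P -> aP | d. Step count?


Derivation: P => aP => aaP => aaaP => aaaaP => aaaaaP => aaaaad
Steps: 6


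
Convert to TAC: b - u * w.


Break into single-operator statements:
t1 = u * w
t2 = b - t1


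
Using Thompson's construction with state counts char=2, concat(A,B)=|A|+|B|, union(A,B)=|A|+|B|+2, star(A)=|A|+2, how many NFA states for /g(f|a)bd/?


Syntax tree has 5 char leaf(s), 1 union(s), 0 star(s)
chars contribute 5×2 = 10; each union adds +2; each star adds +2
Total: 10 + 2 + 0 = 12 states


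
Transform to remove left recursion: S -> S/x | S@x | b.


Left-recursive alternatives: S/x, S@x; non-recursive: b
Introduce S': S -> bS', S' -> /xS' | @xS' | ε


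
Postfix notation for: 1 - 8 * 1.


* has higher precedence, evaluate 8*1 first
Postfix: 1 8 1 * -


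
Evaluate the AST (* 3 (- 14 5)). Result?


Evaluate inner: (- 14 5) = 9
Evaluate root: (* 3 9) = 27
Result: 27


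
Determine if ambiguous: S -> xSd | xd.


balanced x^n…d^n: each string has a unique parse
Unambiguous


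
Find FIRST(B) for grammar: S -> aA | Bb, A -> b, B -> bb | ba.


Per alternative of B: FIRST(bb) = {b}; FIRST(ba) = {b}
FIRST(B) = {b}


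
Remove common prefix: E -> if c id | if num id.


Common prefix: 'if'
Factored: E -> if E', E' -> c id | num id


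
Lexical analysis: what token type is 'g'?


Pattern: letter/underscore followed by alphanumerics, not a keyword
Type: IDENTIFIER


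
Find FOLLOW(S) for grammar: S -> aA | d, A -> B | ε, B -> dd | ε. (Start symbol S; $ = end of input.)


$ ∈ FOLLOW(S). For each A -> αBβ: add FIRST(β)\{ε} to FOLLOW(B); if β nullable, add FOLLOW(A).
FOLLOW(S) = {$}


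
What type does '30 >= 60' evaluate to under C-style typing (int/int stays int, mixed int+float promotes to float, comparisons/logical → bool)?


Operand types: int >= int
Rule: comparison yields bool
Result type: bool


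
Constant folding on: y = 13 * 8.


13 * 8 = 104 at compile time
Optimized: y = 104


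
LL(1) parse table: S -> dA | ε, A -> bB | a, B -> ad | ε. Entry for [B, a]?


For [B, a]: 'a' ∈ FIRST(ad)
Entry: B -> ad


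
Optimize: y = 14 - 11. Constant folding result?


14 - 11 = 3 at compile time
Optimized: y = 3


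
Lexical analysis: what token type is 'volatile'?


Pattern: reserved word
Type: KEYWORD


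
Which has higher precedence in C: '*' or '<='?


'*' is multiplicative (level 10); '<=' is relational (level 7)
Higher level binds tighter
'*' has higher precedence than '<='


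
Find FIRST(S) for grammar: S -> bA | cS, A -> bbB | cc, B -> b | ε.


Per alternative of S: FIRST(bA) = {b}; FIRST(cS) = {c}
FIRST(S) = {b, c}


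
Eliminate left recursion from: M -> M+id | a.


Left-recursive alternatives: M+id; non-recursive: a
Introduce M': M -> aM', M' -> +idM' | ε


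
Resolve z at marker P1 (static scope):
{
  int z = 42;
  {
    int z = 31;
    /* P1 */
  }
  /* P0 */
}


z declared in the same block as P1
z = 31


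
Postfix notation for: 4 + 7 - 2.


Left to right (same or higher precedence on left)
Postfix: 4 7 + 2 -


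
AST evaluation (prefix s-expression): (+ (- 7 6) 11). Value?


Evaluate inner: (- 7 6) = 1
Evaluate root: (+ 1 11) = 12
Result: 12


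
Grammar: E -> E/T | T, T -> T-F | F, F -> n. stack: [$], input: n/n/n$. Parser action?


no handle on stack; shift 'n'
Action: shift


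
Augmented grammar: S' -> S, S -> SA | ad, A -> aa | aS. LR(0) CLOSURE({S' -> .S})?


Start: S' -> .S
For each item with dot before a nonterminal B, add B -> .γ for every B-production
Closure: [S' -> .S, S -> .SA, S -> .ad]


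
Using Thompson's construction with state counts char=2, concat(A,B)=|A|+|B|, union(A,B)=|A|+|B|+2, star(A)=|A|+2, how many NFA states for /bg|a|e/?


Syntax tree has 4 char leaf(s), 2 union(s), 0 star(s)
chars contribute 4×2 = 8; each union adds +2; each star adds +2
Total: 8 + 4 + 0 = 12 states


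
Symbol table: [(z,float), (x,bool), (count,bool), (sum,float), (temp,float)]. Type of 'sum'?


Lookup 'sum' → type float


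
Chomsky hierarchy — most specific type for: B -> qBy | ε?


Single nonterminal LHS, but q^n y^n is not regular
Classification: Type 2 (Context-Free)


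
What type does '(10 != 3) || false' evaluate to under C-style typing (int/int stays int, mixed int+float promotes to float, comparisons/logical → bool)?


Operand types: bool || bool
Rule: logical operators take bool operands and yield bool
Result type: bool


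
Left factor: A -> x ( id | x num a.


Common prefix: 'x'
Factored: A -> x A', A' -> ( id | num a


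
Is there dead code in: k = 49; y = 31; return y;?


k is assigned but never read
Dead: 'k = 49'


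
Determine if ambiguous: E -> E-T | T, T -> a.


precedence layered via separate nonterminal T: deterministic
Unambiguous


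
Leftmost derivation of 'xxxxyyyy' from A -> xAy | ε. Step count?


Derivation: A => xAy => xxAyy => xxxAyyy => xxxxAyyyy => xxxxyyyy
Steps: 5


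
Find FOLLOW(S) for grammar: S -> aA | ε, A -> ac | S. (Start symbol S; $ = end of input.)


$ ∈ FOLLOW(S). For each A -> αBβ: add FIRST(β)\{ε} to FOLLOW(B); if β nullable, add FOLLOW(A).
FOLLOW(S) = {$}


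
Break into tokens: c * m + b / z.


Scan left to right, longest-match per lexeme
Tokens: ID(c), OP(*), ID(m), OP(+), ID(b), OP(/), ID(z)


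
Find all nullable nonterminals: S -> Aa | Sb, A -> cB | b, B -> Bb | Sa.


A nonterminal is nullable iff some alternative derives ε (directly, or every symbol in it is nullable)
Nullable: {}


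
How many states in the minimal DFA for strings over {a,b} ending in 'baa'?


Track the longest suffix of input matching a prefix of 'baa': 4 classes (prefixes of length 0..3)
Minimal DFA: 4 states


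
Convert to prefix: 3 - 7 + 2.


left-to-right (same/higher precedence on left): tree is (+ (- 3 7) 2)
Prefix: + - 3 7 2


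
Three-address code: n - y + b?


Break into single-operator statements:
t1 = n - y
t2 = t1 + b


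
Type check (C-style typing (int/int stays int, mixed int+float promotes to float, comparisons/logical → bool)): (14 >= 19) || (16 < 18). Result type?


Operand types: bool || bool
Rule: logical operators take bool operands and yield bool
Result type: bool


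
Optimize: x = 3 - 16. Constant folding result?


3 - 16 = -13 at compile time
Optimized: x = -13


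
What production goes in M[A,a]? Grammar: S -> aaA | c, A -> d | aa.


For [A, a]: 'a' ∈ FIRST(aa)
Entry: A -> aa


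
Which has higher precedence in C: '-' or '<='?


'-' is additive (level 9); '<=' is relational (level 7)
Higher level binds tighter
'-' has higher precedence than '<='


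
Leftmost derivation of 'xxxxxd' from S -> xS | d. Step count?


Derivation: S => xS => xxS => xxxS => xxxxS => xxxxxS => xxxxxd
Steps: 6


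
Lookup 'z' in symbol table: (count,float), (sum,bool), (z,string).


Lookup 'z' → type string


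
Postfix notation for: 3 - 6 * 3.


* has higher precedence, evaluate 6*3 first
Postfix: 3 6 3 * -


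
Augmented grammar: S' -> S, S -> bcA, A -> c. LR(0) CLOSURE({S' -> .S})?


Start: S' -> .S
For each item with dot before a nonterminal B, add B -> .γ for every B-production
Closure: [S' -> .S, S -> .bcA]


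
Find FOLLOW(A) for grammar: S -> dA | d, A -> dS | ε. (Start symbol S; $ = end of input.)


$ ∈ FOLLOW(S). For each A -> αBβ: add FIRST(β)\{ε} to FOLLOW(B); if β nullable, add FOLLOW(A).
FOLLOW(A) = {$}


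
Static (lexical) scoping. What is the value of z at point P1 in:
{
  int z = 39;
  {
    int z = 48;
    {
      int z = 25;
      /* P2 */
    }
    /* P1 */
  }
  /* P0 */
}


z declared in the same block as P1
z = 48


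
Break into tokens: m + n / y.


Scan left to right, longest-match per lexeme
Tokens: ID(m), OP(+), ID(n), OP(/), ID(y)


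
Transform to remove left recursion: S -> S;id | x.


Left-recursive alternatives: S;id; non-recursive: x
Introduce S': S -> xS', S' -> ;idS' | ε


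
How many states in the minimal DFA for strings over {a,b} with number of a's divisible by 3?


Track (count of a) mod 3: states 0..2, accept at 0
Minimal DFA: 3 states


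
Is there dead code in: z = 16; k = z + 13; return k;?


z is read by k's definition; k is returned
No dead code


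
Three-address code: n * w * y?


Break into single-operator statements:
t1 = n * w
t2 = t1 * y


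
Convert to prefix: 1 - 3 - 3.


left-to-right (same/higher precedence on left): tree is (- (- 1 3) 3)
Prefix: - - 1 3 3


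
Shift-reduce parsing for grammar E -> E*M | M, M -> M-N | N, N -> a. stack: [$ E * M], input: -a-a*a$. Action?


'-' can extend M; shift to build M -> M-N
Action: shift


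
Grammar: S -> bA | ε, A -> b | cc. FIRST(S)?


Per alternative of S: FIRST(bA) = {b}; FIRST(ε) = {ε}
FIRST(S) = {b, ε}


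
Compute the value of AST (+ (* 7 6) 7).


Evaluate inner: (* 7 6) = 42
Evaluate root: (+ 42 7) = 49
Result: 49


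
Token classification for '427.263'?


Pattern: digits with a decimal point
Type: FLOAT_LITERAL


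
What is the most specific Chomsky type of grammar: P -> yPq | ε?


Single nonterminal LHS, but y^n q^n is not regular
Classification: Type 2 (Context-Free)


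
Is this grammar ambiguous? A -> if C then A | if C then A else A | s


dangling else: 'if C then if C then s else s' parses two ways
Ambiguous


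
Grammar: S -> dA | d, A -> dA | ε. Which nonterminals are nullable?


A nonterminal is nullable iff some alternative derives ε (directly, or every symbol in it is nullable)
Nullable: {A}


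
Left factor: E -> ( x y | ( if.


Common prefix: '('
Factored: E -> ( E', E' -> x y | if


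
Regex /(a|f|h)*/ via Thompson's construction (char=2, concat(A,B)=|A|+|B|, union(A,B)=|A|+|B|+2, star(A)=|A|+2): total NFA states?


Syntax tree has 3 char leaf(s), 2 union(s), 1 star(s)
chars contribute 3×2 = 6; each union adds +2; each star adds +2
Total: 6 + 4 + 2 = 12 states


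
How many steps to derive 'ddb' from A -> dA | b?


Derivation: A => dA => ddA => ddb
Steps: 3


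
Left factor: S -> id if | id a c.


Common prefix: 'id'
Factored: S -> id S', S' -> if | a c


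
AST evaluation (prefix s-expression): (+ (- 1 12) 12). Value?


Evaluate inner: (- 1 12) = -11
Evaluate root: (+ -11 12) = 1
Result: 1


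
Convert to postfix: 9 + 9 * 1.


* has higher precedence, evaluate 9*1 first
Postfix: 9 9 1 * +


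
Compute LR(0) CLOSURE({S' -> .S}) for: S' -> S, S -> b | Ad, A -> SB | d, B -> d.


Start: S' -> .S
For each item with dot before a nonterminal B, add B -> .γ for every B-production
Closure: [S' -> .S, S -> .b, S -> .Ad, A -> .SB, A -> .d]


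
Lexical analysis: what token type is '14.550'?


Pattern: digits with a decimal point
Type: FLOAT_LITERAL


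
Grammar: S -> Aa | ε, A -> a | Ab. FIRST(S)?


Per alternative of S: FIRST(Aa) = {a}; FIRST(ε) = {ε}
FIRST(S) = {a, ε}


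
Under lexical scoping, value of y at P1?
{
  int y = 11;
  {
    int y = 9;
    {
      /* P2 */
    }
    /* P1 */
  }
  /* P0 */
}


y declared in the same block as P1
y = 9


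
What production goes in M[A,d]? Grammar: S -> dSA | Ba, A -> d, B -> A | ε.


For [A, d]: 'd' ∈ FIRST(d)
Entry: A -> d


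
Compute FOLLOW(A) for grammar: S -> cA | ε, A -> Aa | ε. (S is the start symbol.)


$ ∈ FOLLOW(S). For each A -> αBβ: add FIRST(β)\{ε} to FOLLOW(B); if β nullable, add FOLLOW(A).
FOLLOW(A) = {$, a}


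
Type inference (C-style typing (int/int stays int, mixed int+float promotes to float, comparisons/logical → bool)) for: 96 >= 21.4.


Operand types: int >= float
Rule: comparison yields bool
Result type: bool


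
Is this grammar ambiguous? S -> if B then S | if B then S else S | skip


dangling else: 'if B then if B then skip else skip' parses two ways
Ambiguous


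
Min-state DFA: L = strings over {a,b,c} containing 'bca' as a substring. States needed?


KMP-style automaton: 3 progress states + 1 absorbing accept = 4
Minimal DFA: 4 states


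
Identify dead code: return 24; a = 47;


statement follows a return and is unreachable
Dead: 'a = 47'


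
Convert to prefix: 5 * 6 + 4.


left-to-right (same/higher precedence on left): tree is (+ (* 5 6) 4)
Prefix: + * 5 6 4


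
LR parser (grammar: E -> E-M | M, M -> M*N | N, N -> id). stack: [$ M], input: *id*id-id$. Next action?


shift '*' to continue M -> M*N
Action: shift


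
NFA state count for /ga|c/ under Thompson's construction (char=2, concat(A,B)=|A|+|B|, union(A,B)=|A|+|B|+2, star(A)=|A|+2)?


Syntax tree has 3 char leaf(s), 1 union(s), 0 star(s)
chars contribute 3×2 = 6; each union adds +2; each star adds +2
Total: 6 + 2 + 0 = 8 states


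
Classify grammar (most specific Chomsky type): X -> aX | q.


Right-linear: every RHS is a terminal or a terminal followed by one nonterminal
Classification: Type 3 (Regular)


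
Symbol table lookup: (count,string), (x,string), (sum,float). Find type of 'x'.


Lookup 'x' → type string


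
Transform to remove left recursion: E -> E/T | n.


Left-recursive alternatives: E/T; non-recursive: n
Introduce E': E -> nE', E' -> /TE' | ε


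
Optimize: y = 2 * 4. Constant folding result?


2 * 4 = 8 at compile time
Optimized: y = 8


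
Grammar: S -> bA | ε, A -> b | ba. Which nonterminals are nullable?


A nonterminal is nullable iff some alternative derives ε (directly, or every symbol in it is nullable)
Nullable: {S}


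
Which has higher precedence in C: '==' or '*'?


'*' is multiplicative (level 10); '==' is equality (level 6)
Higher level binds tighter
'*' has higher precedence than '=='


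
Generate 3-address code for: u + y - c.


Break into single-operator statements:
t1 = u + y
t2 = t1 - c


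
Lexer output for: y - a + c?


Scan left to right, longest-match per lexeme
Tokens: ID(y), OP(-), ID(a), OP(+), ID(c)


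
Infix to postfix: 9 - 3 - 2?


Left to right (same or higher precedence on left)
Postfix: 9 3 - 2 -


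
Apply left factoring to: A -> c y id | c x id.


Common prefix: 'c'
Factored: A -> c A', A' -> y id | x id


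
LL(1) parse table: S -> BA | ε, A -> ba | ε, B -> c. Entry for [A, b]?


For [A, b]: 'b' ∈ FIRST(ba)
Entry: A -> ba


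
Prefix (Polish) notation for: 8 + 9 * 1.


'*' binds tighter: tree is (+ 8 (* 9 1))
Prefix: + 8 * 9 1


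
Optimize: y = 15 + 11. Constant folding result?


15 + 11 = 26 at compile time
Optimized: y = 26


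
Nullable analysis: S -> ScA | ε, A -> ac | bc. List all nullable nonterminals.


A nonterminal is nullable iff some alternative derives ε (directly, or every symbol in it is nullable)
Nullable: {S}


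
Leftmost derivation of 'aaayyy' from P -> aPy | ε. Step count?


Derivation: P => aPy => aaPyy => aaaPyyy => aaayyy
Steps: 4


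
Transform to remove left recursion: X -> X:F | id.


Left-recursive alternatives: X:F; non-recursive: id
Introduce X': X -> idX', X' -> :FX' | ε


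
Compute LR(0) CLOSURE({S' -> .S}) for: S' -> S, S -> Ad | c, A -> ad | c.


Start: S' -> .S
For each item with dot before a nonterminal B, add B -> .γ for every B-production
Closure: [S' -> .S, S -> .Ad, S -> .c, A -> .ad, A -> .c]


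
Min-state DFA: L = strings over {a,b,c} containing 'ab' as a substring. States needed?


KMP-style automaton: 2 progress states + 1 absorbing accept = 3
Minimal DFA: 3 states


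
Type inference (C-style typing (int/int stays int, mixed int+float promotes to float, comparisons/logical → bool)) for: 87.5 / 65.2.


Operand types: float / float
Rule: mixed int/float promotes to float; int/int stays int
Result type: float


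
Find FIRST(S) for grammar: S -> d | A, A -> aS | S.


Per alternative of S: FIRST(d) = {d}; FIRST(A) = {a, d}
FIRST(S) = {a, d}


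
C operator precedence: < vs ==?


'<' is relational (level 7); '==' is equality (level 6)
Higher level binds tighter
'<' has higher precedence than '=='


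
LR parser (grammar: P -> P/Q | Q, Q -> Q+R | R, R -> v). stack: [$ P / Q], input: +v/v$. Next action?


'+' can extend Q; shift to build Q -> Q+R
Action: shift


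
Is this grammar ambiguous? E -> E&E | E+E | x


'x&x+x' has two parse trees (no precedence encoded between & and +)
Ambiguous


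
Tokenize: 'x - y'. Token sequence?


Scan left to right, longest-match per lexeme
Tokens: ID(x), OP(-), ID(y)


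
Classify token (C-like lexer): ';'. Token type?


Pattern: delimiter/punctuation
Type: PUNCTUATION


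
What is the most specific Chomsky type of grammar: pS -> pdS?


LHS has context (more than one symbol) and |LHS| ≤ |RHS|
Classification: Type 1 (Context-Sensitive)


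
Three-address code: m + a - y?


Break into single-operator statements:
t1 = m + a
t2 = t1 - y


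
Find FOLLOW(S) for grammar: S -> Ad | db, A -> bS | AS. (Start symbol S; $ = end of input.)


$ ∈ FOLLOW(S). For each A -> αBβ: add FIRST(β)\{ε} to FOLLOW(B); if β nullable, add FOLLOW(A).
FOLLOW(S) = {$, b, d}


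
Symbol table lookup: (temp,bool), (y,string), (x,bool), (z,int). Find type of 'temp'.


Lookup 'temp' → type bool


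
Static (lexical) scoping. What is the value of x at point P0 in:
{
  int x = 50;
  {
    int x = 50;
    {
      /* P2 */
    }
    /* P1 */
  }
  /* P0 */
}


x declared in the same block as P0
x = 50


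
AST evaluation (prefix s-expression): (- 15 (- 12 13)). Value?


Evaluate inner: (- 12 13) = -1
Evaluate root: (- 15 -1) = 16
Result: 16


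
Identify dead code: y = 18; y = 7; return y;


first assignment to y is overwritten before any read
Dead: 'y = 18'


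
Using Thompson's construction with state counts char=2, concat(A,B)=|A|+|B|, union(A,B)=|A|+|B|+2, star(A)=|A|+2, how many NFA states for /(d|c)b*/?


Syntax tree has 3 char leaf(s), 1 union(s), 1 star(s)
chars contribute 3×2 = 6; each union adds +2; each star adds +2
Total: 6 + 2 + 2 = 10 states


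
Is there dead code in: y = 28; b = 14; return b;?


y is assigned but never read
Dead: 'y = 28'


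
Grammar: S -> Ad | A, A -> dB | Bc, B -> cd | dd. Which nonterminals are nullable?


A nonterminal is nullable iff some alternative derives ε (directly, or every symbol in it is nullable)
Nullable: {}


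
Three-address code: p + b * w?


Break into single-operator statements:
t1 = b * w
t2 = p + t1


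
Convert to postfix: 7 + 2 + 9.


Left to right (same or higher precedence on left)
Postfix: 7 2 + 9 +


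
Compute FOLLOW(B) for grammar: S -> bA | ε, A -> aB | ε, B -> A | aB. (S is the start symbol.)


$ ∈ FOLLOW(S). For each A -> αBβ: add FIRST(β)\{ε} to FOLLOW(B); if β nullable, add FOLLOW(A).
FOLLOW(B) = {$}


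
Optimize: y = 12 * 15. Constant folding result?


12 * 15 = 180 at compile time
Optimized: y = 180
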